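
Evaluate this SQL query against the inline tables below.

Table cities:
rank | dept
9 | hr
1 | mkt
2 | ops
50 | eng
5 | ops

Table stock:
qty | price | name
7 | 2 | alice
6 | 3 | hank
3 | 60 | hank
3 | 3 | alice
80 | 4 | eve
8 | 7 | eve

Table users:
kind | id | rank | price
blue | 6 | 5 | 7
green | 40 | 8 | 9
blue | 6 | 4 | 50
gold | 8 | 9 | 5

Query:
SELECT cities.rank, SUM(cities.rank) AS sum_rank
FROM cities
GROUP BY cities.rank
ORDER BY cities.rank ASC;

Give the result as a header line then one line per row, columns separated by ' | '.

== RESULT ==
cities.rank | sum_rank
1 | 1
2 | 2
5 | 5
9 | 9
50 | 50

Derivation:
After GROUP BY (5 rows):
cities.rank | sum_rank
9 | 9
1 | 1
2 | 2
50 | 50
5 | 5
After ORDER BY (5 rows):
cities.rank | sum_rank
1 | 1
2 | 2
5 | 5
9 | 9
50 | 50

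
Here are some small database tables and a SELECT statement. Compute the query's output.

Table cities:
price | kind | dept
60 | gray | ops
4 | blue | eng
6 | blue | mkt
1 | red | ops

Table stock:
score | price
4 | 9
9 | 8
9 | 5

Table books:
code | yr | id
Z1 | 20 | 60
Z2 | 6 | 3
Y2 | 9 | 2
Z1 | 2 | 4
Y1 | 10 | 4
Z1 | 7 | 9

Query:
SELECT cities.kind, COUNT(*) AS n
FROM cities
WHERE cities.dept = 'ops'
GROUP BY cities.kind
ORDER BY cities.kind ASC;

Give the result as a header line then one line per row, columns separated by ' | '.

After WHERE (2 rows):
cities.price | cities.kind | cities.dept
60 | gray | ops
1 | red | ops
After GROUP BY (2 rows):
cities.kind | n
gray | 1
red | 1
After ORDER BY (2 rows):
cities.kind | n
gray | 1
red | 1

== RESULT ==
cities.kind | n
gray | 1
red | 1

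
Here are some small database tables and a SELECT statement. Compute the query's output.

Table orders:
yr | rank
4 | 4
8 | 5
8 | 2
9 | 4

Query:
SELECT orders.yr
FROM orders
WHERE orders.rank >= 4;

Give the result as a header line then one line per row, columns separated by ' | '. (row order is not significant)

== RESULT ==
orders.yr
4
8
9

Derivation:
After WHERE (3 rows):
orders.yr | orders.rank
4 | 4
8 | 5
9 | 4
After SELECT (3 rows):
orders.yr
4
8
9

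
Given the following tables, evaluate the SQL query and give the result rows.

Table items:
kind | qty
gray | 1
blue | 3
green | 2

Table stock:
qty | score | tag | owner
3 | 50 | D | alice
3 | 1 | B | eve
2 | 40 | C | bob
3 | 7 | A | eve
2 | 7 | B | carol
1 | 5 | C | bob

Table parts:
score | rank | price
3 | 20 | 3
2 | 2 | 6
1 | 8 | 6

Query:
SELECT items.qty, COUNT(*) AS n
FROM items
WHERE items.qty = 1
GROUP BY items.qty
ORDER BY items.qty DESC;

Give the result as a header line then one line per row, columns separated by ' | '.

After WHERE (1 rows):
items.kind | items.qty
gray | 1
After GROUP BY (1 rows):
items.qty | n
1 | 1
After ORDER BY (1 rows):
items.qty | n
1 | 1

== RESULT ==
items.qty | n
1 | 1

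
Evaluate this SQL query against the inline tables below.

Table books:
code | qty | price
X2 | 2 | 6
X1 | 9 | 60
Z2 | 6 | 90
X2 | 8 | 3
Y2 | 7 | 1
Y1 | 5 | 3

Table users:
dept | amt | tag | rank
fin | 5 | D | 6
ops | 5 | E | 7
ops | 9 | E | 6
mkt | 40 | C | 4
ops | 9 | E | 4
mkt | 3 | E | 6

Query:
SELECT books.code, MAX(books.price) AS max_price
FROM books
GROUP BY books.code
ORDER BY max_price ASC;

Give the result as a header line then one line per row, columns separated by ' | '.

== RESULT ==
books.code | max_price
Y2 | 1
Y1 | 3
X2 | 6
X1 | 60
Z2 | 90

Derivation:
After GROUP BY (5 rows):
books.code | max_price
X2 | 6
X1 | 60
Z2 | 90
Y2 | 1
Y1 | 3
After ORDER BY (5 rows):
books.code | max_price
Y2 | 1
Y1 | 3
X2 | 6
X1 | 60
Z2 | 90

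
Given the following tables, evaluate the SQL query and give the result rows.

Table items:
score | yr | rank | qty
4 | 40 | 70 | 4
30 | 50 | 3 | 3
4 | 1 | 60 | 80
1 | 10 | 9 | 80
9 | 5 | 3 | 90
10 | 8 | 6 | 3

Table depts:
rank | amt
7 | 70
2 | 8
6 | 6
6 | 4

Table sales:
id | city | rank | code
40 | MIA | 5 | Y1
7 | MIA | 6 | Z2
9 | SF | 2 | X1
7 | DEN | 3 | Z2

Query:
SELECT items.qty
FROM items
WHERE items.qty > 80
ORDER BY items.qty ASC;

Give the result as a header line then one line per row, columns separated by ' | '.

After WHERE (1 rows):
items.score | items.yr | items.rank | items.qty
9 | 5 | 3 | 90
After SELECT (1 rows):
items.qty
90
After ORDER BY (1 rows):
items.qty
90

== RESULT ==
items.qty
90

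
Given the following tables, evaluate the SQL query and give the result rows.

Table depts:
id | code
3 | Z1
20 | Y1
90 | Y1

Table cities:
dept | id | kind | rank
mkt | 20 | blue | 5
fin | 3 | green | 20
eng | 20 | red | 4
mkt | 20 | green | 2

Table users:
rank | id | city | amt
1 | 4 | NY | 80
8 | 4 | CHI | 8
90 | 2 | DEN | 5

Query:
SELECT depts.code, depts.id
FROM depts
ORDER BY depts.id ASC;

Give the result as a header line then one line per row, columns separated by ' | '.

After SELECT (3 rows):
depts.code | depts.id
Z1 | 3
Y1 | 20
Y1 | 90
After ORDER BY (3 rows):
depts.code | depts.id
Z1 | 3
Y1 | 20
Y1 | 90

== RESULT ==
depts.code | depts.id
Z1 | 3
Y1 | 20
Y1 | 90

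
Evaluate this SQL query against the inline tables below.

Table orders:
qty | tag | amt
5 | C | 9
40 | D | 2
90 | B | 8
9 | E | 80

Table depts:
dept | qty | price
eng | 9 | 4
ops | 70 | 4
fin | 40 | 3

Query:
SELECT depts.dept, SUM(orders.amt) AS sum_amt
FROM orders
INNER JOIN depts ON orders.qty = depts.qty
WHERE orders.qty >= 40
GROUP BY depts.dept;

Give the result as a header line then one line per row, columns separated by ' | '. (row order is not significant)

After JOIN depts (2 rows):
orders.qty | orders.tag | orders.amt | depts.dept | depts.qty | depts.price
40 | D | 2 | fin | 40 | 3
9 | E | 80 | eng | 9 | 4
After WHERE (1 rows):
orders.qty | orders.tag | orders.amt | depts.dept | depts.qty | depts.price
40 | D | 2 | fin | 40 | 3
After GROUP BY (1 rows):
depts.dept | sum_amt
fin | 2

== RESULT ==
depts.dept | sum_amt
fin | 2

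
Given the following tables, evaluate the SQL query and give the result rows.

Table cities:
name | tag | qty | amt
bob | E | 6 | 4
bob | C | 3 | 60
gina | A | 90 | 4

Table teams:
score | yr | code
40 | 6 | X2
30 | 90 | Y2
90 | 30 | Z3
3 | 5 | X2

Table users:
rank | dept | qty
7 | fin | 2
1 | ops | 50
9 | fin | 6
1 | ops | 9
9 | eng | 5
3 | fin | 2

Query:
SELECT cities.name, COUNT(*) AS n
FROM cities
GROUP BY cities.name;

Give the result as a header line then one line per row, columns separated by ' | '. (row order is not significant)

After GROUP BY (2 rows):
cities.name | n
bob | 2
gina | 1

== RESULT ==
cities.name | n
bob | 2
gina | 1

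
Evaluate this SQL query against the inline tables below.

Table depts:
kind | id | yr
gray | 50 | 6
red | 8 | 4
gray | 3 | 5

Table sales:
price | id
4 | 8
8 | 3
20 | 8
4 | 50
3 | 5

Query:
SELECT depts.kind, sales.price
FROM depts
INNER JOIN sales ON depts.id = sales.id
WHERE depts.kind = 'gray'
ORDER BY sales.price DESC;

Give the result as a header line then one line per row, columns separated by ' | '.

== RESULT ==
depts.kind | sales.price
gray | 8
gray | 4

Derivation:
After JOIN sales (4 rows):
depts.kind | depts.id | depts.yr | sales.price | sales.id
gray | 50 | 6 | 4 | 50
red | 8 | 4 | 4 | 8
red | 8 | 4 | 20 | 8
gray | 3 | 5 | 8 | 3
After WHERE (2 rows):
depts.kind | depts.id | depts.yr | sales.price | sales.id
gray | 50 | 6 | 4 | 50
gray | 3 | 5 | 8 | 3
After SELECT (2 rows):
depts.kind | sales.price
gray | 4
gray | 8
After ORDER BY (2 rows):
depts.kind | sales.price
gray | 8
gray | 4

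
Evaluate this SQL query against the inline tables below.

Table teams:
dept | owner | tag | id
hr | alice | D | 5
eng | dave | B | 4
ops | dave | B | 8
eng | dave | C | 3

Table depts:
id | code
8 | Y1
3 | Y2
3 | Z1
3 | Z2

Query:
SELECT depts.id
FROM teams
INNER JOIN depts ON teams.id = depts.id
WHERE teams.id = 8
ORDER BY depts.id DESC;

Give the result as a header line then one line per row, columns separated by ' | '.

== RESULT ==
depts.id
8

Derivation:
After JOIN depts (4 rows):
teams.dept | teams.owner | teams.tag | teams.id | depts.id | depts.code
ops | dave | B | 8 | 8 | Y1
eng | dave | C | 3 | 3 | Y2
eng | dave | C | 3 | 3 | Z1
eng | dave | C | 3 | 3 | Z2
After WHERE (1 rows):
teams.dept | teams.owner | teams.tag | teams.id | depts.id | depts.code
ops | dave | B | 8 | 8 | Y1
After SELECT (1 rows):
depts.id
8
After ORDER BY (1 rows):
depts.id
8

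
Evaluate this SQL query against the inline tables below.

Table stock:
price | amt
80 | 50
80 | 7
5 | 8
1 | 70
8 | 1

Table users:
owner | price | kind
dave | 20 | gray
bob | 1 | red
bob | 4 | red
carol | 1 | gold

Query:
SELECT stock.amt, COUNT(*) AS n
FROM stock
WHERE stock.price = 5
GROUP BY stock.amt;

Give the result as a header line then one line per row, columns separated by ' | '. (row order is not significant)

== RESULT ==
stock.amt | n
8 | 1

Derivation:
After WHERE (1 rows):
stock.price | stock.amt
5 | 8
After GROUP BY (1 rows):
stock.amt | n
8 | 1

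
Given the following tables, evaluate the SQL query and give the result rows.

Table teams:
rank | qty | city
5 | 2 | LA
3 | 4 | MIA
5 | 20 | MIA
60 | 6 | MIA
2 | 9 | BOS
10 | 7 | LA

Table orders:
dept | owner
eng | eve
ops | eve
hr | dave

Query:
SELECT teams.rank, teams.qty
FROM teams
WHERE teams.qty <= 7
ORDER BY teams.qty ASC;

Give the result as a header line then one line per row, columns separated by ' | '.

After WHERE (4 rows):
teams.rank | teams.qty | teams.city
5 | 2 | LA
3 | 4 | MIA
60 | 6 | MIA
10 | 7 | LA
After SELECT (4 rows):
teams.rank | teams.qty
5 | 2
3 | 4
60 | 6
10 | 7
After ORDER BY (4 rows):
teams.rank | teams.qty
5 | 2
3 | 4
60 | 6
10 | 7

== RESULT ==
teams.rank | teams.qty
5 | 2
3 | 4
60 | 6
10 | 7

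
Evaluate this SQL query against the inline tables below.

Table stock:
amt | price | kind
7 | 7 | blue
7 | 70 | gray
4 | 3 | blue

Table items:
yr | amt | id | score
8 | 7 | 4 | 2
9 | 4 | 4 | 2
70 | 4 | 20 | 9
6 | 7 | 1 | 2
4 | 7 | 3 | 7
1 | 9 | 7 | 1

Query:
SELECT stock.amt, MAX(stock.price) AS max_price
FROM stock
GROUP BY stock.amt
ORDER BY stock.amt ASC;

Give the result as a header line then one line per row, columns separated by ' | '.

After GROUP BY (2 rows):
stock.amt | max_price
7 | 70
4 | 3
After ORDER BY (2 rows):
stock.amt | max_price
4 | 3
7 | 70

== RESULT ==
stock.amt | max_price
4 | 3
7 | 70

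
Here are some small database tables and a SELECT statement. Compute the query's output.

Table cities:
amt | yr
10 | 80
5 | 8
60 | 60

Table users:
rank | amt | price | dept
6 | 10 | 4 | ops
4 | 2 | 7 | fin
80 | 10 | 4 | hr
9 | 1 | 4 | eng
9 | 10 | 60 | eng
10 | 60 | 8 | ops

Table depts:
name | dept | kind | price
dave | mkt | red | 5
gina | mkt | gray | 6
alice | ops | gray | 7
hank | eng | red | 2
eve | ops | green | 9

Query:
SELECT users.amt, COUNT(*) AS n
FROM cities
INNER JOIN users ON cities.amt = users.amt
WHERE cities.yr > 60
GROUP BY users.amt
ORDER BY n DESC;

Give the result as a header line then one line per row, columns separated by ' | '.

After JOIN users (4 rows):
cities.amt | cities.yr | users.rank | users.amt | users.price | users.dept
10 | 80 | 6 | 10 | 4 | ops
10 | 80 | 80 | 10 | 4 | hr
10 | 80 | 9 | 10 | 60 | eng
60 | 60 | 10 | 60 | 8 | ops
After WHERE (3 rows):
cities.amt | cities.yr | users.rank | users.amt | users.price | users.dept
10 | 80 | 6 | 10 | 4 | ops
10 | 80 | 80 | 10 | 4 | hr
10 | 80 | 9 | 10 | 60 | eng
After GROUP BY (1 rows):
users.amt | n
10 | 3
After ORDER BY (1 rows):
users.amt | n
10 | 3

== RESULT ==
users.amt | n
10 | 3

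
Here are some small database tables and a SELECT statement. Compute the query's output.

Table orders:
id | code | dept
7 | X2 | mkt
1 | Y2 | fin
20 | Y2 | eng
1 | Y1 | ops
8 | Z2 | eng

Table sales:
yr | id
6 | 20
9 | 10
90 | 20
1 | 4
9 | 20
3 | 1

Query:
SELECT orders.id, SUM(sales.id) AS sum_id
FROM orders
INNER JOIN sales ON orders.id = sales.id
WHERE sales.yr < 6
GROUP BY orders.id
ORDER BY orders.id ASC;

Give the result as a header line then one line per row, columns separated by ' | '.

After JOIN sales (5 rows):
orders.id | orders.code | orders.dept | sales.yr | sales.id
1 | Y2 | fin | 3 | 1
20 | Y2 | eng | 6 | 20
20 | Y2 | eng | 90 | 20
20 | Y2 | eng | 9 | 20
1 | Y1 | ops | 3 | 1
After WHERE (2 rows):
orders.id | orders.code | orders.dept | sales.yr | sales.id
1 | Y2 | fin | 3 | 1
1 | Y1 | ops | 3 | 1
After GROUP BY (1 rows):
orders.id | sum_id
1 | 2
After ORDER BY (1 rows):
orders.id | sum_id
1 | 2

== RESULT ==
orders.id | sum_id
1 | 2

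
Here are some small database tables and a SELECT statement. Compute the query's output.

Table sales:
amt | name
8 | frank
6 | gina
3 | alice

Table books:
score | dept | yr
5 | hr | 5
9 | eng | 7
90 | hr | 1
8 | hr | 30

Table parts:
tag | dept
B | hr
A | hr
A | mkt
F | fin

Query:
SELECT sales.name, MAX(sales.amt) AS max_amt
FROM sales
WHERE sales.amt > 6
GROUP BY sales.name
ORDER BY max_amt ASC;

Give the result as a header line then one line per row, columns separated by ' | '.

After WHERE (1 rows):
sales.amt | sales.name
8 | frank
After GROUP BY (1 rows):
sales.name | max_amt
frank | 8
After ORDER BY (1 rows):
sales.name | max_amt
frank | 8

== RESULT ==
sales.name | max_amt
frank | 8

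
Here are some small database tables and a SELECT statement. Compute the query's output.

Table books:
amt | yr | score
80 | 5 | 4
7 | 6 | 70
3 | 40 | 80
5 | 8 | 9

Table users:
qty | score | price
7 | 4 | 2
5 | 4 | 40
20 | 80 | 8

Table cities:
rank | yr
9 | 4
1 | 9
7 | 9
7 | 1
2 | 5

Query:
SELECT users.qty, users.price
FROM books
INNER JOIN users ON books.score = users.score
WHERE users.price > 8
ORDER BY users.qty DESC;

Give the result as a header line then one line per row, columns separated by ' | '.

After JOIN users (3 rows):
books.amt | books.yr | books.score | users.qty | users.score | users.price
80 | 5 | 4 | 7 | 4 | 2
80 | 5 | 4 | 5 | 4 | 40
3 | 40 | 80 | 20 | 80 | 8
After WHERE (1 rows):
books.amt | books.yr | books.score | users.qty | users.score | users.price
80 | 5 | 4 | 5 | 4 | 40
After SELECT (1 rows):
users.qty | users.price
5 | 40
After ORDER BY (1 rows):
users.qty | users.price
5 | 40

== RESULT ==
users.qty | users.price
5 | 40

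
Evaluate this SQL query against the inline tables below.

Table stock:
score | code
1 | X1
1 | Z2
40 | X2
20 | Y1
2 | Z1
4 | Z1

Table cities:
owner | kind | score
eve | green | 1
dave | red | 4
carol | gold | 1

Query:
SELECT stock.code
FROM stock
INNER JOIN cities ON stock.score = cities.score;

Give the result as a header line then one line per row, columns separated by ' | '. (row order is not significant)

== RESULT ==
stock.code
X1
X1
Z2
Z2
Z1

Derivation:
After JOIN cities (5 rows):
stock.score | stock.code | cities.owner | cities.kind | cities.score
1 | X1 | eve | green | 1
1 | X1 | carol | gold | 1
1 | Z2 | eve | green | 1
1 | Z2 | carol | gold | 1
4 | Z1 | dave | red | 4
After SELECT (5 rows):
stock.code
X1
X1
Z2
Z2
Z1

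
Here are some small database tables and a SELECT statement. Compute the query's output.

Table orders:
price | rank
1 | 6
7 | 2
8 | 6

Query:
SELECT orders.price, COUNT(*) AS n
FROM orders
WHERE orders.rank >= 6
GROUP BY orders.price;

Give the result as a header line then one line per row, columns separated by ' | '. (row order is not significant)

== RESULT ==
orders.price | n
1 | 1
8 | 1

Derivation:
After WHERE (2 rows):
orders.price | orders.rank
1 | 6
8 | 6
After GROUP BY (2 rows):
orders.price | n
1 | 1
8 | 1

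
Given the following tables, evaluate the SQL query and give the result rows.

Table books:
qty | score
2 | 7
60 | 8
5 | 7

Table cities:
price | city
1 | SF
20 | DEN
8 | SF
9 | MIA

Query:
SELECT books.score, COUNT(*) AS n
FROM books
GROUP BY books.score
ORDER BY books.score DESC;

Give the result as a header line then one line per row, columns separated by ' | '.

== RESULT ==
books.score | n
8 | 1
7 | 2

Derivation:
After GROUP BY (2 rows):
books.score | n
7 | 2
8 | 1
After ORDER BY (2 rows):
books.score | n
8 | 1
7 | 2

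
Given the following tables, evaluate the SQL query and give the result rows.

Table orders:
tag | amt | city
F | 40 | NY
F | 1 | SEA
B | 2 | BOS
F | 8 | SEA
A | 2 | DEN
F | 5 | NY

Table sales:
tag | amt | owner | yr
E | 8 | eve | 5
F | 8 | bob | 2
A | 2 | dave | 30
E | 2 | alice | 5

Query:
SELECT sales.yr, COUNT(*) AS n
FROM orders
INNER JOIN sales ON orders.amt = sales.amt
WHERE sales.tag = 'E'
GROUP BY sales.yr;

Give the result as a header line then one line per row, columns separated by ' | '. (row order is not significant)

== RESULT ==
sales.yr | n
5 | 3

Derivation:
After JOIN sales (6 rows):
orders.tag | orders.amt | orders.city | sales.tag | sales.amt | sales.owner | sales.yr
B | 2 | BOS | A | 2 | dave | 30
B | 2 | BOS | E | 2 | alice | 5
F | 8 | SEA | E | 8 | eve | 5
F | 8 | SEA | F | 8 | bob | 2
A | 2 | DEN | A | 2 | dave | 30
A | 2 | DEN | E | 2 | alice | 5
After WHERE (3 rows):
orders.tag | orders.amt | orders.city | sales.tag | sales.amt | sales.owner | sales.yr
B | 2 | BOS | E | 2 | alice | 5
F | 8 | SEA | E | 8 | eve | 5
A | 2 | DEN | E | 2 | alice | 5
After GROUP BY (1 rows):
sales.yr | n
5 | 3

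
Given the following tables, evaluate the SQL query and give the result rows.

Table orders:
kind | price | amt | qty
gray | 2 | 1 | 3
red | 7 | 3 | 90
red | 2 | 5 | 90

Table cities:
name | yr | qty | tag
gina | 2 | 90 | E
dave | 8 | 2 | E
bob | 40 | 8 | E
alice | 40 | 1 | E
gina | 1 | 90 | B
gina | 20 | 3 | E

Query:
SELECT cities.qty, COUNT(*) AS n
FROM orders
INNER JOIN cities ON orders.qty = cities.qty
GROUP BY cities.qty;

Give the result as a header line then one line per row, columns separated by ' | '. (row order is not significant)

== RESULT ==
cities.qty | n
3 | 1
90 | 4

Derivation:
After JOIN cities (5 rows):
orders.kind | orders.price | orders.amt | orders.qty | cities.name | cities.yr | cities.qty | cities.tag
gray | 2 | 1 | 3 | gina | 20 | 3 | E
red | 7 | 3 | 90 | gina | 2 | 90 | E
red | 7 | 3 | 90 | gina | 1 | 90 | B
red | 2 | 5 | 90 | gina | 2 | 90 | E
red | 2 | 5 | 90 | gina | 1 | 90 | B
After GROUP BY (2 rows):
cities.qty | n
3 | 1
90 | 4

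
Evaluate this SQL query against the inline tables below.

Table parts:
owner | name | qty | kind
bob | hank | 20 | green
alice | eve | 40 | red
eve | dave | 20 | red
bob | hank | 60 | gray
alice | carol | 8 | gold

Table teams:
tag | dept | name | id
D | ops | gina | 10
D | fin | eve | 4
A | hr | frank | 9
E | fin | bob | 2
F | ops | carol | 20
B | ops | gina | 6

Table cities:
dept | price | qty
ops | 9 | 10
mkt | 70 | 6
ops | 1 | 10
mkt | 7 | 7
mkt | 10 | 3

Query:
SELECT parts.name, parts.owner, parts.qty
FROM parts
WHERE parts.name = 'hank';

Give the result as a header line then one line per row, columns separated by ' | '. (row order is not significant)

== RESULT ==
parts.name | parts.owner | parts.qty
hank | bob | 20
hank | bob | 60

Derivation:
After WHERE (2 rows):
parts.owner | parts.name | parts.qty | parts.kind
bob | hank | 20 | green
bob | hank | 60 | gray
After SELECT (2 rows):
parts.name | parts.owner | parts.qty
hank | bob | 20
hank | bob | 60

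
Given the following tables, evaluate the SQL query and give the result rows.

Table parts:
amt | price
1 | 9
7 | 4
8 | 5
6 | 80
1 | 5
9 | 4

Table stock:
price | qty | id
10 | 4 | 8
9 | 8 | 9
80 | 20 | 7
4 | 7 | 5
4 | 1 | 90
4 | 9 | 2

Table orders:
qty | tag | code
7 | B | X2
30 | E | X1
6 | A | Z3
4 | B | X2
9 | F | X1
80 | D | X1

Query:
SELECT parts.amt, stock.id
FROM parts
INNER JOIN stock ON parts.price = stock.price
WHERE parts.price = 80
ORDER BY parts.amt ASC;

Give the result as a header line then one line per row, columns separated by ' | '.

== RESULT ==
parts.amt | stock.id
6 | 7

Derivation:
After JOIN stock (8 rows):
parts.amt | parts.price | stock.price | stock.qty | stock.id
1 | 9 | 9 | 8 | 9
7 | 4 | 4 | 7 | 5
7 | 4 | 4 | 1 | 90
7 | 4 | 4 | 9 | 2
6 | 80 | 80 | 20 | 7
9 | 4 | 4 | 7 | 5
9 | 4 | 4 | 1 | 90
9 | 4 | 4 | 9 | 2
After WHERE (1 rows):
parts.amt | parts.price | stock.price | stock.qty | stock.id
6 | 80 | 80 | 20 | 7
After SELECT (1 rows):
parts.amt | stock.id
6 | 7
After ORDER BY (1 rows):
parts.amt | stock.id
6 | 7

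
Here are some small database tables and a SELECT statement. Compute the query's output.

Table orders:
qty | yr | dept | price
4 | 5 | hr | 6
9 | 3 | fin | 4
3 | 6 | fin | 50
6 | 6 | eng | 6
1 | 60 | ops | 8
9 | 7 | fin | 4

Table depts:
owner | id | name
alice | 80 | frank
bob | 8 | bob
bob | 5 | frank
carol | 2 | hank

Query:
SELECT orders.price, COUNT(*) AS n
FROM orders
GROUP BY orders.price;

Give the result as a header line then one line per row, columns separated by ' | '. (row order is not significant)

== RESULT ==
orders.price | n
6 | 2
4 | 2
50 | 1
8 | 1

Derivation:
After GROUP BY (4 rows):
orders.price | n
6 | 2
4 | 2
50 | 1
8 | 1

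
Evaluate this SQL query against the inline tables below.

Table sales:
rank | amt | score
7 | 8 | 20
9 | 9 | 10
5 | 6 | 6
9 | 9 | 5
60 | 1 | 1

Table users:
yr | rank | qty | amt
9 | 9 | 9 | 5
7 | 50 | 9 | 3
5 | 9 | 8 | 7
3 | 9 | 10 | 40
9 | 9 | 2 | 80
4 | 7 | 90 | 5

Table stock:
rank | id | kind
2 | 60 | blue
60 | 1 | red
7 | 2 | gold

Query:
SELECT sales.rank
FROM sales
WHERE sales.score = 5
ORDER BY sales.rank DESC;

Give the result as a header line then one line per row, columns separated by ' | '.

== RESULT ==
sales.rank
9

Derivation:
After WHERE (1 rows):
sales.rank | sales.amt | sales.score
9 | 9 | 5
After SELECT (1 rows):
sales.rank
9
After ORDER BY (1 rows):
sales.rank
9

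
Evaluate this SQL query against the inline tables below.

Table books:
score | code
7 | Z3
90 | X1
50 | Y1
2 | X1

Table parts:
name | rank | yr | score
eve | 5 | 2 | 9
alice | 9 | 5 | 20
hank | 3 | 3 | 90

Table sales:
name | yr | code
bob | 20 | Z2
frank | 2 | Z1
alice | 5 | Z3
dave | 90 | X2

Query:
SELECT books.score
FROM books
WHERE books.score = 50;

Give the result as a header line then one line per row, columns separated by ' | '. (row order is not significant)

After WHERE (1 rows):
books.score | books.code
50 | Y1
After SELECT (1 rows):
books.score
50

== RESULT ==
books.score
50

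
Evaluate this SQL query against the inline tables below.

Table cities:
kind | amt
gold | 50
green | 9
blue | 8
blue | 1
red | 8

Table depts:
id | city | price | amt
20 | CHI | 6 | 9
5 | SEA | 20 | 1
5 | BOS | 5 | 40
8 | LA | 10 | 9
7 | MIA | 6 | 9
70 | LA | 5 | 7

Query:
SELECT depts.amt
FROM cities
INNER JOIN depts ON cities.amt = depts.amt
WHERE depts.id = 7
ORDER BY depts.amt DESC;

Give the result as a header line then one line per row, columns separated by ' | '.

After JOIN depts (4 rows):
cities.kind | cities.amt | depts.id | depts.city | depts.price | depts.amt
green | 9 | 20 | CHI | 6 | 9
green | 9 | 8 | LA | 10 | 9
green | 9 | 7 | MIA | 6 | 9
blue | 1 | 5 | SEA | 20 | 1
After WHERE (1 rows):
cities.kind | cities.amt | depts.id | depts.city | depts.price | depts.amt
green | 9 | 7 | MIA | 6 | 9
After SELECT (1 rows):
depts.amt
9
After ORDER BY (1 rows):
depts.amt
9

== RESULT ==
depts.amt
9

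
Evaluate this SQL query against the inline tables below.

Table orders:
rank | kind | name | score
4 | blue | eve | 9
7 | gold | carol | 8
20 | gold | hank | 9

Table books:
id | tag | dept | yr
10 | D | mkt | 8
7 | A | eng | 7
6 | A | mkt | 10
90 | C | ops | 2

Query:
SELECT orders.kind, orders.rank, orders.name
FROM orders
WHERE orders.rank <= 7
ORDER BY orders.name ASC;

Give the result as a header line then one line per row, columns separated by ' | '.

After WHERE (2 rows):
orders.rank | orders.kind | orders.name | orders.score
4 | blue | eve | 9
7 | gold | carol | 8
After SELECT (2 rows):
orders.kind | orders.rank | orders.name
blue | 4 | eve
gold | 7 | carol
After ORDER BY (2 rows):
orders.kind | orders.rank | orders.name
gold | 7 | carol
blue | 4 | eve

== RESULT ==
orders.kind | orders.rank | orders.name
gold | 7 | carol
blue | 4 | eve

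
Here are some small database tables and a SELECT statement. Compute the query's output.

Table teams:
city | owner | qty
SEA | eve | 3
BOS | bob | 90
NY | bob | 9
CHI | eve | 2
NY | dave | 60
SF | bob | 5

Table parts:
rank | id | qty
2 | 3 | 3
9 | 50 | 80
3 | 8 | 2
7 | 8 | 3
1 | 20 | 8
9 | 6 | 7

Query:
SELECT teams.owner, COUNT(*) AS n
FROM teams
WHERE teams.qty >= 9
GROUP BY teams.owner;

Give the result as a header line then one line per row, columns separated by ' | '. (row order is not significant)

== RESULT ==
teams.owner | n
bob | 2
dave | 1

Derivation:
After WHERE (3 rows):
teams.city | teams.owner | teams.qty
BOS | bob | 90
NY | bob | 9
NY | dave | 60
After GROUP BY (2 rows):
teams.owner | n
bob | 2
dave | 1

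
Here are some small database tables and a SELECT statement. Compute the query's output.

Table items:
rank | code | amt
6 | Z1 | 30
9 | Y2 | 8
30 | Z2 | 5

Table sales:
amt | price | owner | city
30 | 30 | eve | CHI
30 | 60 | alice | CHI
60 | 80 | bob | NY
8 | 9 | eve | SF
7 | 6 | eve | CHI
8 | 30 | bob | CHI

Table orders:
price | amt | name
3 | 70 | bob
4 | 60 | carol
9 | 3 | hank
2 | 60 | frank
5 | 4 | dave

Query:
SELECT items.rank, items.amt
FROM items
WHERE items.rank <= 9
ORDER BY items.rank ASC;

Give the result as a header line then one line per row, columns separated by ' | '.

After WHERE (2 rows):
items.rank | items.code | items.amt
6 | Z1 | 30
9 | Y2 | 8
After SELECT (2 rows):
items.rank | items.amt
6 | 30
9 | 8
After ORDER BY (2 rows):
items.rank | items.amt
6 | 30
9 | 8

== RESULT ==
items.rank | items.amt
6 | 30
9 | 8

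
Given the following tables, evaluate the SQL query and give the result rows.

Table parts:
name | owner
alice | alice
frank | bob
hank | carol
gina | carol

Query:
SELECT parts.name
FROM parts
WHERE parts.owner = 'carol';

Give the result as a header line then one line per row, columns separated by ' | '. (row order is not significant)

== RESULT ==
parts.name
hank
gina

Derivation:
After WHERE (2 rows):
parts.name | parts.owner
hank | carol
gina | carol
After SELECT (2 rows):
parts.name
hank
gina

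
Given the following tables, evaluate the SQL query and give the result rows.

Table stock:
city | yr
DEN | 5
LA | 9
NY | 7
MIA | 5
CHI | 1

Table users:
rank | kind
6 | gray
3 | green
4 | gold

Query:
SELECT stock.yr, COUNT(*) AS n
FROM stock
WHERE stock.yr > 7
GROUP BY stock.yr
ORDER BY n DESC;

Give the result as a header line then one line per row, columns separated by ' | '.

== RESULT ==
stock.yr | n
9 | 1

Derivation:
After WHERE (1 rows):
stock.city | stock.yr
LA | 9
After GROUP BY (1 rows):
stock.yr | n
9 | 1
After ORDER BY (1 rows):
stock.yr | n
9 | 1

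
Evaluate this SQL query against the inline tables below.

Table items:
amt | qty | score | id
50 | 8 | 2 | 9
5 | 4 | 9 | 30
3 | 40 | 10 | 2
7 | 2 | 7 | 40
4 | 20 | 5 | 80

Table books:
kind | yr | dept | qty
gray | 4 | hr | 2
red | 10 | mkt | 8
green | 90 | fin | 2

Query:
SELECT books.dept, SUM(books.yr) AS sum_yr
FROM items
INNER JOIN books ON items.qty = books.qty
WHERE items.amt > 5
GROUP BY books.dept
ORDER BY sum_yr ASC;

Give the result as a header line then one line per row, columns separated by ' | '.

== RESULT ==
books.dept | sum_yr
hr | 4
mkt | 10
fin | 90

Derivation:
After JOIN books (3 rows):
items.amt | items.qty | items.score | items.id | books.kind | books.yr | books.dept | books.qty
50 | 8 | 2 | 9 | red | 10 | mkt | 8
7 | 2 | 7 | 40 | gray | 4 | hr | 2
7 | 2 | 7 | 40 | green | 90 | fin | 2
After WHERE (3 rows):
items.amt | items.qty | items.score | items.id | books.kind | books.yr | books.dept | books.qty
50 | 8 | 2 | 9 | red | 10 | mkt | 8
7 | 2 | 7 | 40 | gray | 4 | hr | 2
7 | 2 | 7 | 40 | green | 90 | fin | 2
After GROUP BY (3 rows):
books.dept | sum_yr
mkt | 10
hr | 4
fin | 90
After ORDER BY (3 rows):
books.dept | sum_yr
hr | 4
mkt | 10
fin | 90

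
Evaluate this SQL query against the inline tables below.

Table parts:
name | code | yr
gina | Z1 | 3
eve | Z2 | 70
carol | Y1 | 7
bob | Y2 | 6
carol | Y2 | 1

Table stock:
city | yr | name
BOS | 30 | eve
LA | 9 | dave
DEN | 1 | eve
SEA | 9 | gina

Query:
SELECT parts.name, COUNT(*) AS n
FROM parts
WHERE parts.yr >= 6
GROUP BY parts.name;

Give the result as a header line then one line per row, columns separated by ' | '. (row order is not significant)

== RESULT ==
parts.name | n
eve | 1
carol | 1
bob | 1

Derivation:
After WHERE (3 rows):
parts.name | parts.code | parts.yr
eve | Z2 | 70
carol | Y1 | 7
bob | Y2 | 6
After GROUP BY (3 rows):
parts.name | n
eve | 1
carol | 1
bob | 1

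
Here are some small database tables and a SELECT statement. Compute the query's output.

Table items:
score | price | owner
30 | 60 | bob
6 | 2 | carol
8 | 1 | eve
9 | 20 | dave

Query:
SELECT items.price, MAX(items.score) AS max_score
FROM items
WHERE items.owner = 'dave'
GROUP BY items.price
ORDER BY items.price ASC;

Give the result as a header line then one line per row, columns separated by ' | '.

== RESULT ==
items.price | max_score
20 | 9

Derivation:
After WHERE (1 rows):
items.score | items.price | items.owner
9 | 20 | dave
After GROUP BY (1 rows):
items.price | max_score
20 | 9
After ORDER BY (1 rows):
items.price | max_score
20 | 9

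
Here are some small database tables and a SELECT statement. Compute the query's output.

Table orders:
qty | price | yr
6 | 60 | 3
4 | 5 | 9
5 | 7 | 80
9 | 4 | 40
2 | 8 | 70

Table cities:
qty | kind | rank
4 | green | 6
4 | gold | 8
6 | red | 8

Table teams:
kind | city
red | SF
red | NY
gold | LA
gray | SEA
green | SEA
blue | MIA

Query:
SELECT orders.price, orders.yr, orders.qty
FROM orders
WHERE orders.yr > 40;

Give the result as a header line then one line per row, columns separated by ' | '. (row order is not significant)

== RESULT ==
orders.price | orders.yr | orders.qty
7 | 80 | 5
8 | 70 | 2

Derivation:
After WHERE (2 rows):
orders.qty | orders.price | orders.yr
5 | 7 | 80
2 | 8 | 70
After SELECT (2 rows):
orders.price | orders.yr | orders.qty
7 | 80 | 5
8 | 70 | 2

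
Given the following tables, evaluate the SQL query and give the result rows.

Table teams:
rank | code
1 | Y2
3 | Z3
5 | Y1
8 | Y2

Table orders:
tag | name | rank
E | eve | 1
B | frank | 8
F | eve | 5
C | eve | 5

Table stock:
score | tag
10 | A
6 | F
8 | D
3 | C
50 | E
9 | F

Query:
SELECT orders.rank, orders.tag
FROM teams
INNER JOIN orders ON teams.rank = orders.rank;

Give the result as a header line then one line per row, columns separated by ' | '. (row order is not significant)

== RESULT ==
orders.rank | orders.tag
1 | E
5 | F
5 | C
8 | B

Derivation:
After JOIN orders (4 rows):
teams.rank | teams.code | orders.tag | orders.name | orders.rank
1 | Y2 | E | eve | 1
5 | Y1 | F | eve | 5
5 | Y1 | C | eve | 5
8 | Y2 | B | frank | 8
After SELECT (4 rows):
orders.rank | orders.tag
1 | E
5 | F
5 | C
8 | B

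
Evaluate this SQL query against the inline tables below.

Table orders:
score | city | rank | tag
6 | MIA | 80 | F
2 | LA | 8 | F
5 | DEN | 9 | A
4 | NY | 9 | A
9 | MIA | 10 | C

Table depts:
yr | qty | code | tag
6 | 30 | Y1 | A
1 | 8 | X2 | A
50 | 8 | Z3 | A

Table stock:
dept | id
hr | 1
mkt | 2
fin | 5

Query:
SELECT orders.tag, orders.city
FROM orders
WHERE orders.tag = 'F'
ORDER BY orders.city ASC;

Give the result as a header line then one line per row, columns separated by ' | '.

== RESULT ==
orders.tag | orders.city
F | LA
F | MIA

Derivation:
After WHERE (2 rows):
orders.score | orders.city | orders.rank | orders.tag
6 | MIA | 80 | F
2 | LA | 8 | F
After SELECT (2 rows):
orders.tag | orders.city
F | MIA
F | LA
After ORDER BY (2 rows):
orders.tag | orders.city
F | LA
F | MIA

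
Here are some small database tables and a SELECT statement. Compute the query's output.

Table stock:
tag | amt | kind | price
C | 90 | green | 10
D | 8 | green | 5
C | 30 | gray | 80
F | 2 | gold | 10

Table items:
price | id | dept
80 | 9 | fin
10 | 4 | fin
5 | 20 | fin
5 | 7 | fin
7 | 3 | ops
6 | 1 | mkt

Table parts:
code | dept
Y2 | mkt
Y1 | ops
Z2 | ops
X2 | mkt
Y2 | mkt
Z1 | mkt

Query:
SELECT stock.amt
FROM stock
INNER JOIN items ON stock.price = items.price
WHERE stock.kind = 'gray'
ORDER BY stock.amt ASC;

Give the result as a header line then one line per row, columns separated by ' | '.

After JOIN items (5 rows):
stock.tag | stock.amt | stock.kind | stock.price | items.price | items.id | items.dept
C | 90 | green | 10 | 10 | 4 | fin
D | 8 | green | 5 | 5 | 20 | fin
D | 8 | green | 5 | 5 | 7 | fin
C | 30 | gray | 80 | 80 | 9 | fin
F | 2 | gold | 10 | 10 | 4 | fin
After WHERE (1 rows):
stock.tag | stock.amt | stock.kind | stock.price | items.price | items.id | items.dept
C | 30 | gray | 80 | 80 | 9 | fin
After SELECT (1 rows):
stock.amt
30
After ORDER BY (1 rows):
stock.amt
30

== RESULT ==
stock.amt
30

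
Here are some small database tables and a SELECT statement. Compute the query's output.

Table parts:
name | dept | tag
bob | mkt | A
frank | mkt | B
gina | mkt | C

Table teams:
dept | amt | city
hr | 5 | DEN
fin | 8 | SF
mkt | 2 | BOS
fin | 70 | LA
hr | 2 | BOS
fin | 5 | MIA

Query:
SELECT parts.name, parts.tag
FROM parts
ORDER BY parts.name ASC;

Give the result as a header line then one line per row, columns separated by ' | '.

== RESULT ==
parts.name | parts.tag
bob | A
frank | B
gina | C

Derivation:
After SELECT (3 rows):
parts.name | parts.tag
bob | A
frank | B
gina | C
After ORDER BY (3 rows):
parts.name | parts.tag
bob | A
frank | B
gina | C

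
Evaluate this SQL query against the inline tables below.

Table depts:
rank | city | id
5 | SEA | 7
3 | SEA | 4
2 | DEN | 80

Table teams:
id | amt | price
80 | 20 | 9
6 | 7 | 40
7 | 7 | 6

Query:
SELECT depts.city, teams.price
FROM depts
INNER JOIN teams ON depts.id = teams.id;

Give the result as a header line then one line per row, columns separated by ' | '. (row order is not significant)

== RESULT ==
depts.city | teams.price
SEA | 6
DEN | 9

Derivation:
After JOIN teams (2 rows):
depts.rank | depts.city | depts.id | teams.id | teams.amt | teams.price
5 | SEA | 7 | 7 | 7 | 6
2 | DEN | 80 | 80 | 20 | 9
After SELECT (2 rows):
depts.city | teams.price
SEA | 6
DEN | 9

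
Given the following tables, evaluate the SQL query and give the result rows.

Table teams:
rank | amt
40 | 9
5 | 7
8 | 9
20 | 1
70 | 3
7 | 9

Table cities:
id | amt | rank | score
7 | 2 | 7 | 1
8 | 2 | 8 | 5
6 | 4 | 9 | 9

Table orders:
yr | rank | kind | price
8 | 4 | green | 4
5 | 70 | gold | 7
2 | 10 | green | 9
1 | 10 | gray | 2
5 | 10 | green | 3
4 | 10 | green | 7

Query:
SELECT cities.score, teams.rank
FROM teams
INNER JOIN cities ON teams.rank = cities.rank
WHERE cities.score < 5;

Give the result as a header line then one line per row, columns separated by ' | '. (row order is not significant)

== RESULT ==
cities.score | teams.rank
1 | 7

Derivation:
After JOIN cities (2 rows):
teams.rank | teams.amt | cities.id | cities.amt | cities.rank | cities.score
8 | 9 | 8 | 2 | 8 | 5
7 | 9 | 7 | 2 | 7 | 1
After WHERE (1 rows):
teams.rank | teams.amt | cities.id | cities.amt | cities.rank | cities.score
7 | 9 | 7 | 2 | 7 | 1
After SELECT (1 rows):
cities.score | teams.rank
1 | 7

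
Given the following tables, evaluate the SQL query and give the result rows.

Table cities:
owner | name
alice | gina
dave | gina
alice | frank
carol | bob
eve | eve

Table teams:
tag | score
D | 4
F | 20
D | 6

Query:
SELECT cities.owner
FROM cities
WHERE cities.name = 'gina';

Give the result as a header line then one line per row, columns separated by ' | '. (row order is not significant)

== RESULT ==
cities.owner
alice
dave

Derivation:
After WHERE (2 rows):
cities.owner | cities.name
alice | gina
dave | gina
After SELECT (2 rows):
cities.owner
alice
dave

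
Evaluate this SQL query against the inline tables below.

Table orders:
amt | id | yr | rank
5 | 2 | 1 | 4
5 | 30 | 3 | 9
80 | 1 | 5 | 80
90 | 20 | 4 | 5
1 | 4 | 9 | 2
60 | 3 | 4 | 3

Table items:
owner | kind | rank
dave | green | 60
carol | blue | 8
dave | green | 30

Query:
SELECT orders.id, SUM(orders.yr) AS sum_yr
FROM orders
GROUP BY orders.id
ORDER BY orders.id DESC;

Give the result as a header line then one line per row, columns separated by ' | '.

== RESULT ==
orders.id | sum_yr
30 | 3
20 | 4
4 | 9
3 | 4
2 | 1
1 | 5

Derivation:
After GROUP BY (6 rows):
orders.id | sum_yr
2 | 1
30 | 3
1 | 5
20 | 4
4 | 9
3 | 4
After ORDER BY (6 rows):
orders.id | sum_yr
30 | 3
20 | 4
4 | 9
3 | 4
2 | 1
1 | 5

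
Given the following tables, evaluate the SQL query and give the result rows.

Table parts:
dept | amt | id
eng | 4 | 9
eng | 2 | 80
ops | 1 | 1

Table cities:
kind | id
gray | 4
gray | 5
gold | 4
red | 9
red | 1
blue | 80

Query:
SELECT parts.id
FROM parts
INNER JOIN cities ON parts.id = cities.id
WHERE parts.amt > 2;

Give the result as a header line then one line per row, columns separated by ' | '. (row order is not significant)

After JOIN cities (3 rows):
parts.dept | parts.amt | parts.id | cities.kind | cities.id
eng | 4 | 9 | red | 9
eng | 2 | 80 | blue | 80
ops | 1 | 1 | red | 1
After WHERE (1 rows):
parts.dept | parts.amt | parts.id | cities.kind | cities.id
eng | 4 | 9 | red | 9
After SELECT (1 rows):
parts.id
9

== RESULT ==
parts.id
9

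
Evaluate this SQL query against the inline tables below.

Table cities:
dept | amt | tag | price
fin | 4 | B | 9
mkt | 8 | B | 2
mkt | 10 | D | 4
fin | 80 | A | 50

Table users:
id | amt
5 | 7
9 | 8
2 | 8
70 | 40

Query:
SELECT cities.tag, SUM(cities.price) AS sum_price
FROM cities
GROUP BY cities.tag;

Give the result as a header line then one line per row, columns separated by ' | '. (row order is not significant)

After GROUP BY (3 rows):
cities.tag | sum_price
B | 11
D | 4
A | 50

== RESULT ==
cities.tag | sum_price
B | 11
D | 4
A | 50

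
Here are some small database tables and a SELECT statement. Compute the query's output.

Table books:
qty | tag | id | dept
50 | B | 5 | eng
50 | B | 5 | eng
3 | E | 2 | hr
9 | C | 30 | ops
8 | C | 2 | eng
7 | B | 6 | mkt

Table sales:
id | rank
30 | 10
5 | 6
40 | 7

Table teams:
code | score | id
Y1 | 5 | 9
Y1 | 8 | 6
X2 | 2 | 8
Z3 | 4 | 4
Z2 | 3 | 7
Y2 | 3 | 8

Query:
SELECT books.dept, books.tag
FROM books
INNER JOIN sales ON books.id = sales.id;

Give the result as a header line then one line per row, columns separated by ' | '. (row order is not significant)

After JOIN sales (3 rows):
books.qty | books.tag | books.id | books.dept | sales.id | sales.rank
50 | B | 5 | eng | 5 | 6
50 | B | 5 | eng | 5 | 6
9 | C | 30 | ops | 30 | 10
After SELECT (3 rows):
books.dept | books.tag
eng | B
eng | B
ops | C

== RESULT ==
books.dept | books.tag
eng | B
eng | B
ops | C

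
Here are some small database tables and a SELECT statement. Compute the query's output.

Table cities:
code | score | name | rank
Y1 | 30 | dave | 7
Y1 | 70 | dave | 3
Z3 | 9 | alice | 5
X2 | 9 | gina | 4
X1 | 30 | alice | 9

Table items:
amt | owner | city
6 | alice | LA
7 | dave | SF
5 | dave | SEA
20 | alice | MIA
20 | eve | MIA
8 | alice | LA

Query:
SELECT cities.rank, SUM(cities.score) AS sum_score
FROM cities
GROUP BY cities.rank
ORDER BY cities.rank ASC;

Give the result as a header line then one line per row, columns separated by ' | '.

== RESULT ==
cities.rank | sum_score
3 | 70
4 | 9
5 | 9
7 | 30
9 | 30

Derivation:
After GROUP BY (5 rows):
cities.rank | sum_score
7 | 30
3 | 70
5 | 9
4 | 9
9 | 30
After ORDER BY (5 rows):
cities.rank | sum_score
3 | 70
4 | 9
5 | 9
7 | 30
9 | 30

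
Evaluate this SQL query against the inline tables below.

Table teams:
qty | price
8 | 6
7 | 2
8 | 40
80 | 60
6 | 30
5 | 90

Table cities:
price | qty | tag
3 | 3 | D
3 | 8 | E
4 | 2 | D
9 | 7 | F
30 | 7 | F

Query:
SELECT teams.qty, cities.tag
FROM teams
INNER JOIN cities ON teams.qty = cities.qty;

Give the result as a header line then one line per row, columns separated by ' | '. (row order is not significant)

== RESULT ==
teams.qty | cities.tag
8 | E
7 | F
7 | F
8 | E

Derivation:
After JOIN cities (4 rows):
teams.qty | teams.price | cities.price | cities.qty | cities.tag
8 | 6 | 3 | 8 | E
7 | 2 | 9 | 7 | F
7 | 2 | 30 | 7 | F
8 | 40 | 3 | 8 | E
After SELECT (4 rows):
teams.qty | cities.tag
8 | E
7 | F
7 | F
8 | E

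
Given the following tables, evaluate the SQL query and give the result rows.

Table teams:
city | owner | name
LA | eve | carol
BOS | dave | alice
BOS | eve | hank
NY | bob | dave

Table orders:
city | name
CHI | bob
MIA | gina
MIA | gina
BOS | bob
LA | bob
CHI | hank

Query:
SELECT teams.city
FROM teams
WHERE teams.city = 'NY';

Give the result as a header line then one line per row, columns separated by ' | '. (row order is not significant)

== RESULT ==
teams.city
NY

Derivation:
After WHERE (1 rows):
teams.city | teams.owner | teams.name
NY | bob | dave
After SELECT (1 rows):
teams.city
NY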